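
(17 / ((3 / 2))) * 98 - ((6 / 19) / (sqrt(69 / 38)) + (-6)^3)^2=-59710004 / 1311 + 864 * sqrt(2622) / 437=-45444.15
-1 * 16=-16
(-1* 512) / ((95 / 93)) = -47616 / 95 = -501.22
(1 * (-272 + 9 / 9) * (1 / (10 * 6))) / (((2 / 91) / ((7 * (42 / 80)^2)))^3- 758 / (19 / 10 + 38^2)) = 28954785986974390070619 / 3360717768656610290800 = 8.62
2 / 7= 0.29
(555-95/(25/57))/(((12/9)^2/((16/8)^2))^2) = 34263/20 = 1713.15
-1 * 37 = -37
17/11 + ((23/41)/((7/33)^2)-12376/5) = -271948874/110495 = -2461.19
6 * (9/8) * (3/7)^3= 729/1372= 0.53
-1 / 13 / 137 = -1 / 1781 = -0.00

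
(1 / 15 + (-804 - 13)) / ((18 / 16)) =-98032 / 135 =-726.16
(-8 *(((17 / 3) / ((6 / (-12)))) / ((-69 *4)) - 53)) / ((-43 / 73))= -6402100 / 8901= -719.26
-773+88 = -685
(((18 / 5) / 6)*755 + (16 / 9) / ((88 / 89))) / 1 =45025 / 99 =454.80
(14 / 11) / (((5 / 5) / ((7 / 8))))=49 / 44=1.11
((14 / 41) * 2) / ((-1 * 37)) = -0.02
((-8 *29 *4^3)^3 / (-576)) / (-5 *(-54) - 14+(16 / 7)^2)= 4894969856 / 225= 21755421.58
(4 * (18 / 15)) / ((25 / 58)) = 1392 / 125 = 11.14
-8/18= -4/9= -0.44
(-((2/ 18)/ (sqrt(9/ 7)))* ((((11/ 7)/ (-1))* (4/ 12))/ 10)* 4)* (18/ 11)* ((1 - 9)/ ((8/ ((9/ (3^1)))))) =-4* sqrt(7)/ 105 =-0.10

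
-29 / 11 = -2.64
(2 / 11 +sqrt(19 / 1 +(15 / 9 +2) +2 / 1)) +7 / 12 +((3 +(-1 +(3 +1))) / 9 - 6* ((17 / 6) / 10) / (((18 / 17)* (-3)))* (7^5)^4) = sqrt(222) / 3 +63414903640027139921 / 1485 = 42703638814833095.82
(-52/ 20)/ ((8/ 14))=-4.55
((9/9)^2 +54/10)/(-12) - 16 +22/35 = -334/21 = -15.90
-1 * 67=-67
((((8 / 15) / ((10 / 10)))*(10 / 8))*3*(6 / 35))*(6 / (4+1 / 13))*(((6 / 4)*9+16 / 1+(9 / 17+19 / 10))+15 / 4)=405522 / 22525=18.00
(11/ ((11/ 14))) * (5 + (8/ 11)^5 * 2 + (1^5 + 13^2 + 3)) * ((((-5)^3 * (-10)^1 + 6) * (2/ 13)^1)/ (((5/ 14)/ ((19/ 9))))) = 89594879798144/ 31404945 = 2852890.84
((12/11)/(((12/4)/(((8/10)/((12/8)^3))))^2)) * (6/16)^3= 8/22275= 0.00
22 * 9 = 198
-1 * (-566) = 566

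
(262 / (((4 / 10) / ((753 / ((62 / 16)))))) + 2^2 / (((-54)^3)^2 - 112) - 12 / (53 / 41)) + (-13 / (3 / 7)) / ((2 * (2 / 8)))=3886755424271110537 / 30553529306484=127211.34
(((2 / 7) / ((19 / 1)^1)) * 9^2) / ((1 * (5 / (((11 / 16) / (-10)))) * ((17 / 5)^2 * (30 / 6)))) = -891 / 3074960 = -0.00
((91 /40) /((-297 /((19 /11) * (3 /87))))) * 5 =-1729 /757944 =-0.00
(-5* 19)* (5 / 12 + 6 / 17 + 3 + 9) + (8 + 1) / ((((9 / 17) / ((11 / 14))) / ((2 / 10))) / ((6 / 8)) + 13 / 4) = -1431754397 / 1181364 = -1211.95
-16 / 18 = -8 / 9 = -0.89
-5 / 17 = -0.29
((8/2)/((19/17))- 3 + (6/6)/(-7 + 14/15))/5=0.08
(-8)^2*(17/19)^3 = 314432/6859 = 45.84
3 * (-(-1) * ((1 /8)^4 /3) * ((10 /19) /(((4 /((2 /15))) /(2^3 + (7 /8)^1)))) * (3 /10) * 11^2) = 0.00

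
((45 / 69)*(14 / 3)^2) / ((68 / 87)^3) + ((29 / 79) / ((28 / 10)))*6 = 30525566025 / 999815152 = 30.53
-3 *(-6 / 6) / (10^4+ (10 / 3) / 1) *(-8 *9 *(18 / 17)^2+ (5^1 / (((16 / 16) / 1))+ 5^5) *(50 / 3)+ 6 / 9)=15.62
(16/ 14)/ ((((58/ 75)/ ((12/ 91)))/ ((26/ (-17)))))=-7200/ 24157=-0.30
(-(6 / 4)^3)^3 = -19683 / 512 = -38.44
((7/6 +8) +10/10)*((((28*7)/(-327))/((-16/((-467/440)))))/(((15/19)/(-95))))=503906543/10359360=48.64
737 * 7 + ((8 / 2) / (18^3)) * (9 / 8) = 6686065 / 1296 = 5159.00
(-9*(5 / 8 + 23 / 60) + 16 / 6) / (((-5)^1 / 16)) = 20.51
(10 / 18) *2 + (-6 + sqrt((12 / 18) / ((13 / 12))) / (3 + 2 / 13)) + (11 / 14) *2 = -3.07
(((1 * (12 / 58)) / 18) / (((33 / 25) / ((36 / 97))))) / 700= 0.00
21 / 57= 7 / 19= 0.37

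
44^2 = 1936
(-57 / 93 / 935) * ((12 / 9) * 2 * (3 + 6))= -456 / 28985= -0.02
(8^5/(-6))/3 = -16384/9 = -1820.44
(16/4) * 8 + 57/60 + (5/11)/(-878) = 3182261/96580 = 32.95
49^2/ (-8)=-2401/ 8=-300.12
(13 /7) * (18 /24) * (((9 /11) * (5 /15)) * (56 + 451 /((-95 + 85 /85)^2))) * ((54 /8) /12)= 521516151 /43543808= 11.98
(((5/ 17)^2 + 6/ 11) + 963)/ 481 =3063386/ 1529099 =2.00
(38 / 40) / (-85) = -19 / 1700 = -0.01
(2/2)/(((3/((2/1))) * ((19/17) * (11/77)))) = 238/57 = 4.18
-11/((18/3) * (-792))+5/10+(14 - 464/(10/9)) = -870691/2160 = -403.10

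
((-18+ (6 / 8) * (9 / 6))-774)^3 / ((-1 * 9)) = 28141743087 / 512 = 54964341.97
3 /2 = 1.50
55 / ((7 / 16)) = 880 / 7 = 125.71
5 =5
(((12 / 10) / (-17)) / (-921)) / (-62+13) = -2 / 1278655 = -0.00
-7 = -7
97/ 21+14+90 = 2281/ 21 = 108.62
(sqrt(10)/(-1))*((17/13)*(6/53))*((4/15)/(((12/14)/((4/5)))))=-0.12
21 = 21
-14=-14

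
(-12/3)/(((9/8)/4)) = -128/9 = -14.22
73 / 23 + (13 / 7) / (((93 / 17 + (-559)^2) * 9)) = 24431134813 / 7697479230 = 3.17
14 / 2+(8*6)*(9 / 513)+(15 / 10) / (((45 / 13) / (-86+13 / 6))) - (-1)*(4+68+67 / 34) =2644493 / 58140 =45.48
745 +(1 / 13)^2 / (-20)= 2518099 / 3380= 745.00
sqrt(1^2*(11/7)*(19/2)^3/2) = 19*sqrt(1463)/28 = 25.95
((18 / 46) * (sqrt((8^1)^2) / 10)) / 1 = 36 / 115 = 0.31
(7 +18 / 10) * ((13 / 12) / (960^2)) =143 / 13824000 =0.00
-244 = -244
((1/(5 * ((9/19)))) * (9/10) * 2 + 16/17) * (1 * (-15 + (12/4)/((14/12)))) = -62901/2975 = -21.14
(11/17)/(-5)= -11/85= -0.13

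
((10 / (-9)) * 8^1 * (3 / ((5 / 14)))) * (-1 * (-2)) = -448 / 3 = -149.33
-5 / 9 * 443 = -2215 / 9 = -246.11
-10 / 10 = -1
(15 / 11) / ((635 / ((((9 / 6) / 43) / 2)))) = 9 / 240284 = 0.00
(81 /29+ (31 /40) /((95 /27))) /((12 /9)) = 996219 /440800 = 2.26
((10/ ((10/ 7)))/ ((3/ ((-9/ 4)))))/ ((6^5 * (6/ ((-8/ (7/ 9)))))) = 1/ 864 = 0.00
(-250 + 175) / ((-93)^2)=-25 / 2883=-0.01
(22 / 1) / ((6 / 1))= 11 / 3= 3.67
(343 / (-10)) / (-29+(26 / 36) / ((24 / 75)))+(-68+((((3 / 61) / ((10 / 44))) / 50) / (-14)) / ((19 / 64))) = -260561985956 / 3905395375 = -66.72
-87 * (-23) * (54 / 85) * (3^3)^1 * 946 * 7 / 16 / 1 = 14205446.23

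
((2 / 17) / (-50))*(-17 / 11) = 1 / 275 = 0.00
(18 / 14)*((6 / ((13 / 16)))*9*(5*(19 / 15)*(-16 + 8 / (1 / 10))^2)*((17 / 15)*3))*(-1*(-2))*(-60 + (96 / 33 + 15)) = -3175473217536 / 5005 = -634460183.32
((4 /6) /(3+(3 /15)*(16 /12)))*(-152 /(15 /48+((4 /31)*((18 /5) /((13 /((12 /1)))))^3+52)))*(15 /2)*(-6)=24.47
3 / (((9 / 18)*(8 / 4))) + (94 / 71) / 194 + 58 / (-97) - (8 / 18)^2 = 1233598 / 557847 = 2.21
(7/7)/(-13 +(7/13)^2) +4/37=0.03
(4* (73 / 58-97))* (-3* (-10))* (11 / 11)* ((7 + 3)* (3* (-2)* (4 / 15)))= 5330880 / 29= 183823.45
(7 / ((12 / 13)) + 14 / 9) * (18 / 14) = 47 / 4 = 11.75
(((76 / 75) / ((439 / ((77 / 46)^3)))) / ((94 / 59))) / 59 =8674127 / 75312513300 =0.00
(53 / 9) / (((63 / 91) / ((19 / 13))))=1007 / 81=12.43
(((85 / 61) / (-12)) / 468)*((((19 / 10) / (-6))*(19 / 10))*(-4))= -0.00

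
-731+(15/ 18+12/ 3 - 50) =-4657/ 6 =-776.17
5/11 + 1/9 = 56/99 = 0.57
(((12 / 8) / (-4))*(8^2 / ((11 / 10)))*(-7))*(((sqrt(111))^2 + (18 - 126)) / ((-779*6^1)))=-840 / 8569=-0.10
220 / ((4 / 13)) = 715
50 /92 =25 /46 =0.54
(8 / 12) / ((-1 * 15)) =-2 / 45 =-0.04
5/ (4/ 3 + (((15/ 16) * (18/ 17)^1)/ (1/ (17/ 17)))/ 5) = 3.26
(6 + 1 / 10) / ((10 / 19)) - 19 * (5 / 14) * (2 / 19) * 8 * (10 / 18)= 53017 / 6300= 8.42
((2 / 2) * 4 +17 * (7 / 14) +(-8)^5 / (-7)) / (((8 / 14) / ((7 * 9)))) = 4139793 / 8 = 517474.12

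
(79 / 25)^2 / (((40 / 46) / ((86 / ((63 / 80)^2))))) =790060672 / 496125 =1592.46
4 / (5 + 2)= 4 / 7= 0.57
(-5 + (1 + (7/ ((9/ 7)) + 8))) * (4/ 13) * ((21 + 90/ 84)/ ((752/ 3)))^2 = 8115885/ 360226048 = 0.02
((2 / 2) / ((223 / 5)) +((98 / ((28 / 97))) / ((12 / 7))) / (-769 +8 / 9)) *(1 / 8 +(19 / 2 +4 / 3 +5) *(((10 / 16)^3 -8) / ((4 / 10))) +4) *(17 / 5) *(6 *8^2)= 411855765563 / 4424320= 93089.05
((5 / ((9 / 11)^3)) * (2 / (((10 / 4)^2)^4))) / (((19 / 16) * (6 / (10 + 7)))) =92680192 / 3246328125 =0.03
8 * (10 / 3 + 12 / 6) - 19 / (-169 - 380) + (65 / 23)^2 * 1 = 14720872 / 290421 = 50.69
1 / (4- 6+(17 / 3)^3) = 27 / 4859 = 0.01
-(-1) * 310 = 310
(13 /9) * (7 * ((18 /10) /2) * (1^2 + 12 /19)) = 2821 /190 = 14.85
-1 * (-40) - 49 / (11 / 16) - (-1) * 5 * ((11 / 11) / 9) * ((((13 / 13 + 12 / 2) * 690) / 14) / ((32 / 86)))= 255463 / 528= 483.83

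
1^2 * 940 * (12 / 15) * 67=50384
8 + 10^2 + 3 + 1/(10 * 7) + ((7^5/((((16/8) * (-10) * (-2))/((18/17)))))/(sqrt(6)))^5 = 7771/70 + 2932917071205091238064909 * sqrt(6)/36348339200000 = 197647277551.15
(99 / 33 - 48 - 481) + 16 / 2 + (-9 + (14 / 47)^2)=-1163947 / 2209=-526.91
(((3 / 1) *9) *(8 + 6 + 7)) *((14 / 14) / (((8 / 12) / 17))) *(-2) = -28917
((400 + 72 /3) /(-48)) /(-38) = 0.23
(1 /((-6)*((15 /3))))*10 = -1 /3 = -0.33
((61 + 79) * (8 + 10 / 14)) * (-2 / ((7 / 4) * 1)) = -9760 / 7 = -1394.29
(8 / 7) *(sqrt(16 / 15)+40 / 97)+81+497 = 32 *sqrt(15) / 105+392782 / 679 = 579.65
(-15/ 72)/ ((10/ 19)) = -19/ 48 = -0.40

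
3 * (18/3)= 18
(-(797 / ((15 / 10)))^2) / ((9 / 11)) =-27949196 / 81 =-345051.80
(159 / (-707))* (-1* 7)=159 / 101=1.57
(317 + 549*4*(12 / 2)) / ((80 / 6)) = 40479 / 40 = 1011.98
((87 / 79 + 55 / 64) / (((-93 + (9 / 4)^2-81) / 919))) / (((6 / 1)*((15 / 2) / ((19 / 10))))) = -173090893 / 384366600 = -0.45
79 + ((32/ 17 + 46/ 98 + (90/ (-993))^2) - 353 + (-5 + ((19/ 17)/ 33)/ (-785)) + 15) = -618570026360656/ 2364202028265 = -261.64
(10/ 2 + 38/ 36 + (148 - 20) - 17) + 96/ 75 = 53251/ 450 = 118.34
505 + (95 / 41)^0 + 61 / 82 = 41553 / 82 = 506.74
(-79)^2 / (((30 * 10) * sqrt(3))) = 6241 * sqrt(3) / 900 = 12.01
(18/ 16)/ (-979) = -9/ 7832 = -0.00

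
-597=-597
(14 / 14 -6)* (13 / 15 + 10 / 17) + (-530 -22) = -28523 / 51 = -559.27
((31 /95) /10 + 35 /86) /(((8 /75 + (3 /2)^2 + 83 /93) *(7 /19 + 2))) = 9052 /158455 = 0.06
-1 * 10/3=-10/3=-3.33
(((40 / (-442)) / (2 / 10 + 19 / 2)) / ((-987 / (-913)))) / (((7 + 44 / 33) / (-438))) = 3199152 / 7052773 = 0.45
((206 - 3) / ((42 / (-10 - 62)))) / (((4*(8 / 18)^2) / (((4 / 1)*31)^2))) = -6772167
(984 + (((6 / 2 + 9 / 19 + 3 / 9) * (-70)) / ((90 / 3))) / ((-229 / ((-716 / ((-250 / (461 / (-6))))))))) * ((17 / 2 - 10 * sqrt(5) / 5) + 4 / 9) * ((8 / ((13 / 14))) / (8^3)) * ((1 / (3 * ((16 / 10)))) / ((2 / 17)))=274439735758601 / 1055601331200 - 1704594632041 * sqrt(5) / 29322259200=129.99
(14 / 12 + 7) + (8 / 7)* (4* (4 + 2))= 1495 / 42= 35.60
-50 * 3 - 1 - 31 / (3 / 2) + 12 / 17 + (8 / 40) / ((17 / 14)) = -43553 / 255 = -170.80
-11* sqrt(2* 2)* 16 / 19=-352 / 19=-18.53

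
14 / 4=7 / 2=3.50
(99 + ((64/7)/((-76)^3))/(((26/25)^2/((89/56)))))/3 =179940377047/5452740384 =33.00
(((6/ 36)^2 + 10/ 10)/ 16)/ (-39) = -37/ 22464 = -0.00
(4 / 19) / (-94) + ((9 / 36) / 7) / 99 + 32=79208021 / 2475396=32.00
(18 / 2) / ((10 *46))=9 / 460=0.02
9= 9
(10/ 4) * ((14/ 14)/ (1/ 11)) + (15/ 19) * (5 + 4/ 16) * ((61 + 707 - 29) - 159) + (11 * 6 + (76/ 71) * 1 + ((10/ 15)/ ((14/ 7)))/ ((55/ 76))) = 1112470213/ 445170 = 2498.98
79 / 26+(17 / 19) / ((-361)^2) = 195612263 / 64378574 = 3.04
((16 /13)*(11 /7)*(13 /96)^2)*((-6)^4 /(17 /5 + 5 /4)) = 2145 /217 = 9.88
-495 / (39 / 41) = -6765 / 13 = -520.38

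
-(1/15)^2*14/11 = -14/2475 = -0.01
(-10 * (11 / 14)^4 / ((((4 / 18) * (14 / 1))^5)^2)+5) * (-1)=-28446482223376445755 / 5689347494685704192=-5.00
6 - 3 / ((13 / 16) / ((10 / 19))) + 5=2237 / 247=9.06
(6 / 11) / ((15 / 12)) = 24 / 55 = 0.44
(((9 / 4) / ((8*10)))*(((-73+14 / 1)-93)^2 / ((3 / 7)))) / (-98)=-1083 / 70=-15.47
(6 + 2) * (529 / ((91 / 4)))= 16928 / 91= 186.02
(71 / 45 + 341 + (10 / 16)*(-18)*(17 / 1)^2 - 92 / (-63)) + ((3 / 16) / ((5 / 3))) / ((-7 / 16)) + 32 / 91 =-15872861 / 5460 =-2907.12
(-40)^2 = 1600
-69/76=-0.91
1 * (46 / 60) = 23 / 30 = 0.77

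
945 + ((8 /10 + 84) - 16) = 5069 /5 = 1013.80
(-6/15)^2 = 4/25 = 0.16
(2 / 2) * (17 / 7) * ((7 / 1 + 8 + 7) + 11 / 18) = 6919 / 126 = 54.91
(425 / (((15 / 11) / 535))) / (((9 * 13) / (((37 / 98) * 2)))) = 18508325 / 17199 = 1076.13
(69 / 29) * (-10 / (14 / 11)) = -3795 / 203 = -18.69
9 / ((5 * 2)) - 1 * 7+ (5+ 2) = 9 / 10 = 0.90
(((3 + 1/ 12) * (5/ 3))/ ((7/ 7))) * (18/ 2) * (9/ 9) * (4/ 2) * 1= 185/ 2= 92.50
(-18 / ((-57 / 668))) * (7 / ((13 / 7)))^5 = 1132160797992 / 7054567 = 160486.22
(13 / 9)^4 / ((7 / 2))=57122 / 45927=1.24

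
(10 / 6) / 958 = 5 / 2874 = 0.00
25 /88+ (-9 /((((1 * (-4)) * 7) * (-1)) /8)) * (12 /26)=-7229 /8008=-0.90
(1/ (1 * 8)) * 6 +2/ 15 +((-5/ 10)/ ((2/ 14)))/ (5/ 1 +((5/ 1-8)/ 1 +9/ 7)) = -251/ 1380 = -0.18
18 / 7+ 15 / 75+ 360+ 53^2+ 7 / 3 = 333281 / 105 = 3174.10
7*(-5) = -35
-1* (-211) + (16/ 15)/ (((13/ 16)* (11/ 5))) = 90775/ 429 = 211.60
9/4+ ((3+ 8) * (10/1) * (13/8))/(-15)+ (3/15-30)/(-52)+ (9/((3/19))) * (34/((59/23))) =34349233/46020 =746.40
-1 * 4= -4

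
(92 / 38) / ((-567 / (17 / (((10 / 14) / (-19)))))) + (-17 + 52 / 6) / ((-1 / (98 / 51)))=123544 / 6885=17.94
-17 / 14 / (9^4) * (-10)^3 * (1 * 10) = 85000 / 45927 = 1.85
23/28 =0.82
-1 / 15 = -0.07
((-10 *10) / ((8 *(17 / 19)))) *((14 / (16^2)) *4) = -3325 / 1088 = -3.06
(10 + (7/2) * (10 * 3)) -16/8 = 113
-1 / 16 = -0.06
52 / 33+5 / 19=1153 / 627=1.84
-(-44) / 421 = 44 / 421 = 0.10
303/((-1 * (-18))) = 101/6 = 16.83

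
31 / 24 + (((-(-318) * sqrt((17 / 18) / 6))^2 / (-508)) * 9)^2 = 61570423241 / 774192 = 79528.62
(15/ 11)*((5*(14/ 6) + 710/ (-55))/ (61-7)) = -205/ 6534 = -0.03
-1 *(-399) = 399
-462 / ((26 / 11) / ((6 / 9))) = -1694 / 13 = -130.31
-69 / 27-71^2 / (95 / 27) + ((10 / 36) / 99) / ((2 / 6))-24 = -82345613 / 56430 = -1459.25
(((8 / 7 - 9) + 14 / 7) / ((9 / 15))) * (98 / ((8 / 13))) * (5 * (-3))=93275 / 4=23318.75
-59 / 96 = -0.61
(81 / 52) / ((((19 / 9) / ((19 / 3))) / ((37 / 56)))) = 8991 / 2912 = 3.09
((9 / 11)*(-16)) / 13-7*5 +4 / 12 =-15304 / 429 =-35.67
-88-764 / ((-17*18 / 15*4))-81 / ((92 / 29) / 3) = -728363 / 4692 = -155.24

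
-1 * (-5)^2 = -25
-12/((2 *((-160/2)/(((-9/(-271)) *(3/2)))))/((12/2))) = 243/10840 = 0.02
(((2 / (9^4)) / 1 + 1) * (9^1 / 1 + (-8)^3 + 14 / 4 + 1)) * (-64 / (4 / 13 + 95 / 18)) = 5444034752 / 952803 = 5713.70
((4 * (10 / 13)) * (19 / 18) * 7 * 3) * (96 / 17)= 85120 / 221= 385.16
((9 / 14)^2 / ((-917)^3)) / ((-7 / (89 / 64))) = 7209 / 67708328463104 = 0.00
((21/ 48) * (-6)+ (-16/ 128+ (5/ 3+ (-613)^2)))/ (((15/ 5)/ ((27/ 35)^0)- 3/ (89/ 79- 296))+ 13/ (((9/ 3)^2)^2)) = 945379470825/ 7976956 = 118513.81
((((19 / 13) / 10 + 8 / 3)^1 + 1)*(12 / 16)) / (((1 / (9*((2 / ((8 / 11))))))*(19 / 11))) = 1619343 / 39520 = 40.98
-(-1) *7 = 7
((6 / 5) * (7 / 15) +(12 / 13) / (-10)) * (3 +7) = 304 / 65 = 4.68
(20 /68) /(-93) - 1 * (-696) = 1100371 /1581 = 696.00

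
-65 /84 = -0.77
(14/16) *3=21/8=2.62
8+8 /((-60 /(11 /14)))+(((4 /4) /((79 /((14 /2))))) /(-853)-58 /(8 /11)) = -2033675213 /28302540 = -71.85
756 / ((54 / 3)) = 42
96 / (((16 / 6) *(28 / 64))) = 576 / 7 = 82.29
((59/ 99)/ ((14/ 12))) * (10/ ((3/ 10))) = 17.03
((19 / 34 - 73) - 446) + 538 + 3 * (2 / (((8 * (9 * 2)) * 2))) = 15977 / 816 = 19.58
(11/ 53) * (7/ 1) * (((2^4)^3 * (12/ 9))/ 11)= 114688/ 159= 721.31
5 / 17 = 0.29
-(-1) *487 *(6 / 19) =2922 / 19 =153.79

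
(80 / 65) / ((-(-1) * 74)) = 8 / 481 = 0.02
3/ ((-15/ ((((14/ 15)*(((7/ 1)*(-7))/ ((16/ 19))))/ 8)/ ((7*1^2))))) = 931/ 4800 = 0.19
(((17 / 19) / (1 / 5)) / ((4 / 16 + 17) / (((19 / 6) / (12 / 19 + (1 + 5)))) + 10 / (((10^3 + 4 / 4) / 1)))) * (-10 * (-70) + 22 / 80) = 9056600553 / 104461208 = 86.70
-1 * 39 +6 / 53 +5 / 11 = -22406 / 583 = -38.43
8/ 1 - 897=-889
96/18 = 16/3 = 5.33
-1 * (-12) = 12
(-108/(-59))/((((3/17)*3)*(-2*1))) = -102/59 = -1.73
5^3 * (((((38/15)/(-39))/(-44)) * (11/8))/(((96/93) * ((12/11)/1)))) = 161975/718848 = 0.23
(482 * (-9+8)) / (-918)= 241 / 459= 0.53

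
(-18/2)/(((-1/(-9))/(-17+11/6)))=2457/2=1228.50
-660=-660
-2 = -2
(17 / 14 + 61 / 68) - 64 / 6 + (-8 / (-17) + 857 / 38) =392543 / 27132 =14.47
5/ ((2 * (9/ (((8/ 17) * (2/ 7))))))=40/ 1071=0.04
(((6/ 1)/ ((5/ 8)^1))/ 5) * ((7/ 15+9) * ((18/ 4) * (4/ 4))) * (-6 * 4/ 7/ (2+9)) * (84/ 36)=-81792/ 1375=-59.49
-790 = -790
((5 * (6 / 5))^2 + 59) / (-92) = -95 / 92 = -1.03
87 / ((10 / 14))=609 / 5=121.80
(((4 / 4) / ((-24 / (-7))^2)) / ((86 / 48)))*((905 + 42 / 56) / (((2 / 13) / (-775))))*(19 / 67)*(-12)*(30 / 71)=509746589625 / 1636408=311503.36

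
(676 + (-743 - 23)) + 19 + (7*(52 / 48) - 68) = -131.42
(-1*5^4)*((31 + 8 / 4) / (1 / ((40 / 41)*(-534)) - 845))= 440550000 / 18049241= 24.41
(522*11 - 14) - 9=5719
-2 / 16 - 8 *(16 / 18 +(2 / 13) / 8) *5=-34117 / 936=-36.45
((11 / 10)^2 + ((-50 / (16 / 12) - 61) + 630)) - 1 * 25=50771 / 100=507.71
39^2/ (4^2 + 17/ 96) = 146016/ 1553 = 94.02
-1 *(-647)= 647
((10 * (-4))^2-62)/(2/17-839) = -26146/14261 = -1.83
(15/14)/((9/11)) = 55/42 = 1.31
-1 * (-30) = 30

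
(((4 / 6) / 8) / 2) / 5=1 / 120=0.01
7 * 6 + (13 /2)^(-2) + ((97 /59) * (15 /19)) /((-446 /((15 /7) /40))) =198841740107 /4731678224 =42.02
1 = 1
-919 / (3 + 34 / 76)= -34922 / 131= -266.58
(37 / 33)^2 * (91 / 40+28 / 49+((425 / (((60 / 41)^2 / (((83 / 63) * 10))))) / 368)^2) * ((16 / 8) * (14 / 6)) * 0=0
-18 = -18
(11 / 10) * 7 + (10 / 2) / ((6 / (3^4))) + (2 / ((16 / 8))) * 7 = 411 / 5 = 82.20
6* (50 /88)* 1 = 75 /22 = 3.41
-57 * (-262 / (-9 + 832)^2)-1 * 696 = -471406050 / 677329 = -695.98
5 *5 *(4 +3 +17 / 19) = 3750 / 19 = 197.37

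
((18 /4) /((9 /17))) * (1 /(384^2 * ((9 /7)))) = 0.00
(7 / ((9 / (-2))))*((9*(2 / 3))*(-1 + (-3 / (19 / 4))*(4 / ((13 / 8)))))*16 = 282688 / 741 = 381.50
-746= -746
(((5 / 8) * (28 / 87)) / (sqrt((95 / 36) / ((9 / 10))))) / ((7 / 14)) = 21 * sqrt(38) / 551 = 0.23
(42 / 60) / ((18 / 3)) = 7 / 60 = 0.12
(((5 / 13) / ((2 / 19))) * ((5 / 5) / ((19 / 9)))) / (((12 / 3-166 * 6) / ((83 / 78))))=-1245 / 670592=-0.00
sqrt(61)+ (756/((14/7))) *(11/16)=sqrt(61)+ 2079/8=267.69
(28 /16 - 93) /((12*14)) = -365 /672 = -0.54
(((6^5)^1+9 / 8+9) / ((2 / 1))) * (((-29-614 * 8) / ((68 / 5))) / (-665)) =307769949 / 144704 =2126.89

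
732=732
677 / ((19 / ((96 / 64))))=2031 / 38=53.45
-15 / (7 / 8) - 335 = -2465 / 7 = -352.14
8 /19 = 0.42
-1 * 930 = -930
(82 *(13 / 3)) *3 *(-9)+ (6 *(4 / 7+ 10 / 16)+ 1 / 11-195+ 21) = -3006305 / 308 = -9760.73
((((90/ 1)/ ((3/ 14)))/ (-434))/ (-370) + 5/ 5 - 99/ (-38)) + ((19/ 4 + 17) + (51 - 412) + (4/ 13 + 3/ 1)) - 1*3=-380013047/ 1133236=-335.33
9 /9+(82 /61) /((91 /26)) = 591 /427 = 1.38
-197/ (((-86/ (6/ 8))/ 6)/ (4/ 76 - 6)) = -200349/ 3268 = -61.31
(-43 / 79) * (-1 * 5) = 215 / 79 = 2.72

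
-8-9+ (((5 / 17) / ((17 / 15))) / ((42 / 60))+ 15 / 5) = -27572 / 2023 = -13.63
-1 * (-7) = 7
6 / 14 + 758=5309 / 7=758.43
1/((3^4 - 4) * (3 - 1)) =1/154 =0.01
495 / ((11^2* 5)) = 9 / 11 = 0.82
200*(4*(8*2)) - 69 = 12731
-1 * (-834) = 834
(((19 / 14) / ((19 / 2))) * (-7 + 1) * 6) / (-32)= 9 / 56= 0.16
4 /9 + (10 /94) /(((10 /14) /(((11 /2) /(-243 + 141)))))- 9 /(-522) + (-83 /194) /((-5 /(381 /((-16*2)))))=-3658097357 /6473050560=-0.57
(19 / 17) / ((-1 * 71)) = -19 / 1207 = -0.02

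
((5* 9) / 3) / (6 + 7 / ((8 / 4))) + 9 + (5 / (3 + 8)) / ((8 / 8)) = 2306 / 209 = 11.03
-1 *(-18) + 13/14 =265/14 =18.93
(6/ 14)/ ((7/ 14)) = 6/ 7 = 0.86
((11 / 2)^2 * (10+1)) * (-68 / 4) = -22627 / 4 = -5656.75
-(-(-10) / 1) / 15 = -2 / 3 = -0.67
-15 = -15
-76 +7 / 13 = -981 / 13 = -75.46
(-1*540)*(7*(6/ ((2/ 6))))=-68040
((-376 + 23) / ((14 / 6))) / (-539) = 0.28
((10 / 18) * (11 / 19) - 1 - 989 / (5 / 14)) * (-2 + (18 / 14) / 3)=26050706 / 5985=4352.67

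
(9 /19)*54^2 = 1381.26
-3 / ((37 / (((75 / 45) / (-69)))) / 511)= 2555 / 2553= 1.00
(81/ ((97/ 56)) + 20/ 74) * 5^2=4220050/ 3589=1175.83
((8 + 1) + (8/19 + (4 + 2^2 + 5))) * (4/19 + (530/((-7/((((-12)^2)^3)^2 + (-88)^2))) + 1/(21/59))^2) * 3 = 11065983538842425061263335799491474/361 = 30653694013413919837294560000000.00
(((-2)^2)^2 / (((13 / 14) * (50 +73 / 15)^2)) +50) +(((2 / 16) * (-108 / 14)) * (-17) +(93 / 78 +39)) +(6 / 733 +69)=2441090599729 / 13901500396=175.60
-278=-278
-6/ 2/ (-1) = 3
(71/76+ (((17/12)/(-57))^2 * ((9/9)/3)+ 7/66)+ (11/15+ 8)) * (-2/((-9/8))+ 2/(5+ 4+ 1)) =67150625579/3473830800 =19.33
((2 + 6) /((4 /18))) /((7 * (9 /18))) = 10.29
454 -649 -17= -212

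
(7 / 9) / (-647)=-7 / 5823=-0.00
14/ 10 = 7/ 5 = 1.40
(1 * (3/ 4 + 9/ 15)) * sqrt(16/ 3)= 9 * sqrt(3)/ 5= 3.12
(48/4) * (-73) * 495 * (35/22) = -689850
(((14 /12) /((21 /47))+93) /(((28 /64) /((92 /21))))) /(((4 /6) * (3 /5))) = 3166640 /1323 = 2393.53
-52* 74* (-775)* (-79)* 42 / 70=-141356280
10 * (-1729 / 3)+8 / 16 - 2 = -34589 / 6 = -5764.83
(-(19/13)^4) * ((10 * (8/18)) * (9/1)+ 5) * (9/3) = -615.99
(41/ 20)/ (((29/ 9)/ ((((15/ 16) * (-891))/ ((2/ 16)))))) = -986337/ 232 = -4251.45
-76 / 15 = -5.07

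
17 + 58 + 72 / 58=2211 / 29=76.24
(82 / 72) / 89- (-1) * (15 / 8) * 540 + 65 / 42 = 22743347 / 22428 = 1014.06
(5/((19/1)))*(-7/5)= -7/19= -0.37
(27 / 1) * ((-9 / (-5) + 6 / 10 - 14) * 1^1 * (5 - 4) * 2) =-3132 / 5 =-626.40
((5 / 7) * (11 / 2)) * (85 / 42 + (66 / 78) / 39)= 798545 / 99372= 8.04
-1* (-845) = 845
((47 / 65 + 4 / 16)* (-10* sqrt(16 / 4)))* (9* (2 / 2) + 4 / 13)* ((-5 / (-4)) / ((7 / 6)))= -459195 / 2366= -194.08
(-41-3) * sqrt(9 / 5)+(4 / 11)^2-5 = -132 * sqrt(5) / 5-589 / 121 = -63.90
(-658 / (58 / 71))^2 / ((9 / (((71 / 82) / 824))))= 38740644551 / 511422192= 75.75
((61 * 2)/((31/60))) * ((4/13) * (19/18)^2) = 880840/10881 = 80.95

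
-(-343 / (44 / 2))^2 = -243.08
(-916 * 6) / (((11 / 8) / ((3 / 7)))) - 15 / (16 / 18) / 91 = -13719501 / 8008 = -1713.22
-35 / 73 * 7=-245 / 73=-3.36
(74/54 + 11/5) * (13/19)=6266/2565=2.44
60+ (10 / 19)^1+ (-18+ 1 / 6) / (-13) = 91733 / 1482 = 61.90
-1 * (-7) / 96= 7 / 96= 0.07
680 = 680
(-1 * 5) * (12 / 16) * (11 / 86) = -165 / 344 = -0.48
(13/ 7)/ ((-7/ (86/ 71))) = -1118/ 3479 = -0.32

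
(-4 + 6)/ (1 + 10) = 2/ 11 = 0.18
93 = 93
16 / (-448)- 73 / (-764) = 80 / 1337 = 0.06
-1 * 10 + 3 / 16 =-157 / 16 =-9.81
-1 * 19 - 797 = -816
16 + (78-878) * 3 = -2384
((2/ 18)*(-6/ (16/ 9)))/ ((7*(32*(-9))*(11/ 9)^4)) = 2187/ 26236672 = 0.00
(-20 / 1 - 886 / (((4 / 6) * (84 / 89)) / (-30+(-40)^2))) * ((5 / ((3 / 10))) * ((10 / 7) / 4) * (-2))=1289603125 / 49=26318431.12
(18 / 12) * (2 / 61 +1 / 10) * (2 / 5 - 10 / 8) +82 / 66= 864077 / 805200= 1.07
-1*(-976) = 976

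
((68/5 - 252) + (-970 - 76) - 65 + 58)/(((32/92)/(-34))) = 2524687/20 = 126234.35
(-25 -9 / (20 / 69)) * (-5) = 1121 / 4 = 280.25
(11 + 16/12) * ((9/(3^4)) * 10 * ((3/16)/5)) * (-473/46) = -17501/3312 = -5.28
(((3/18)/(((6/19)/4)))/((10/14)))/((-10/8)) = -532/225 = -2.36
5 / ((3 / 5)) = 25 / 3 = 8.33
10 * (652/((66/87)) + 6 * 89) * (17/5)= 521152/11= 47377.45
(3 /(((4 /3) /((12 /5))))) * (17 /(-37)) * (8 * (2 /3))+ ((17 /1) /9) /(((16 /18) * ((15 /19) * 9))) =-516817 /39960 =-12.93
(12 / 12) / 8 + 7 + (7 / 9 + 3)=785 / 72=10.90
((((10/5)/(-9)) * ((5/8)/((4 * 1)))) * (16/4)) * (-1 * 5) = 25/36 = 0.69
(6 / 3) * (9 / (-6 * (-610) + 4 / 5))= 0.00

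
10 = 10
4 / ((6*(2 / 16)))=16 / 3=5.33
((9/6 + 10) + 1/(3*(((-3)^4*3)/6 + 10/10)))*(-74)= -212047/249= -851.59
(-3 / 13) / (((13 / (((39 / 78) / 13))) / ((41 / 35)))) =-123 / 153790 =-0.00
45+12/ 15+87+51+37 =220.80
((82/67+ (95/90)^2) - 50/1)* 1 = -1034645/21708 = -47.66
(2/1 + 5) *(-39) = -273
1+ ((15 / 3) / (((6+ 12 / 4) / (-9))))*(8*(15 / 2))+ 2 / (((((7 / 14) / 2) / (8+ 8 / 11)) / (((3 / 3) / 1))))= -2521 / 11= -229.18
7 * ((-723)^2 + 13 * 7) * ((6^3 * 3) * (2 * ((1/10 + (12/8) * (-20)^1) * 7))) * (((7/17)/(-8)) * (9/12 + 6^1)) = 5863221328419/17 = 344895372259.94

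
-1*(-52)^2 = -2704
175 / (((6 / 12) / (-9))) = -3150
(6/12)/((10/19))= 19/20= 0.95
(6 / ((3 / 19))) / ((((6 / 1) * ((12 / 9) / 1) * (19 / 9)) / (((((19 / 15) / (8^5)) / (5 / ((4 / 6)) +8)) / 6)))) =19 / 20316160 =0.00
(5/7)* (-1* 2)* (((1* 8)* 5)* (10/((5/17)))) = -13600/7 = -1942.86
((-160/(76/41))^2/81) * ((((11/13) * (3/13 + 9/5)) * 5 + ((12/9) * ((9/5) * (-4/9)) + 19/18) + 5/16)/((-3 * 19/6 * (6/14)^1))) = -200.91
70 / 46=1.52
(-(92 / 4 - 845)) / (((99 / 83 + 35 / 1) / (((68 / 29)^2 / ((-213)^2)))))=26289752 / 9551550693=0.00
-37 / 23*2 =-74 / 23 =-3.22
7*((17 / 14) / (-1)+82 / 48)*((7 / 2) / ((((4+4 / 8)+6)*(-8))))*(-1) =83 / 576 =0.14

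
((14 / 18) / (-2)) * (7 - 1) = -7 / 3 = -2.33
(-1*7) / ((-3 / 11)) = 77 / 3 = 25.67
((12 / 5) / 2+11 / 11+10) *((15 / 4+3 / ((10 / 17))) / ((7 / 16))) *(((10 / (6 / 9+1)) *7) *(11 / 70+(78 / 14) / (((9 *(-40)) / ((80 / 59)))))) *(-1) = -176412 / 125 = -1411.30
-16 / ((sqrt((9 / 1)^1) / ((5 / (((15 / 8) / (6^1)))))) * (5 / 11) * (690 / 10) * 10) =-1408 / 5175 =-0.27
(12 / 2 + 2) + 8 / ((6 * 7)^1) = 172 / 21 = 8.19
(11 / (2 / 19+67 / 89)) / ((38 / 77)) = 75383 / 2902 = 25.98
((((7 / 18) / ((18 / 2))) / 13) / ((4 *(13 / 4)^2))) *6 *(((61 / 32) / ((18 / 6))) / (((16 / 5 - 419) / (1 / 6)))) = -305 / 2536954992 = -0.00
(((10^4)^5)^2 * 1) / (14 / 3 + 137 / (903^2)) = 8154090000000000000000000000000000000000000000 / 3805379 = 2142779996420855846421605000000000000000.00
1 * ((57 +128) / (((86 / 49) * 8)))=13.18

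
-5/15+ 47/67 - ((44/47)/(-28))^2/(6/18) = 7936871/21756441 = 0.36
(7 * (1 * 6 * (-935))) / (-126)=935 / 3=311.67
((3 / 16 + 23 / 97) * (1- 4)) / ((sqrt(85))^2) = -1977 / 131920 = -0.01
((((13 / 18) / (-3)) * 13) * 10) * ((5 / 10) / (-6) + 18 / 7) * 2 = -176605 / 1134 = -155.74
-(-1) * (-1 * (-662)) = 662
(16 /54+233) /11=6299 /297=21.21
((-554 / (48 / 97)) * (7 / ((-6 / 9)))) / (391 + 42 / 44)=2068913 / 68984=29.99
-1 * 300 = -300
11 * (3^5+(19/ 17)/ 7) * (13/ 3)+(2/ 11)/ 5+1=227601989/ 19635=11591.65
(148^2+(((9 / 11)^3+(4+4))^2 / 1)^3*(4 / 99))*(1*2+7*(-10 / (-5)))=602604.72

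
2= 2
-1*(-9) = 9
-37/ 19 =-1.95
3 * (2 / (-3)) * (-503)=1006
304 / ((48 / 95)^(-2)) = 36864 / 475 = 77.61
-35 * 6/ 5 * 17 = -714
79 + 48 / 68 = 1355 / 17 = 79.71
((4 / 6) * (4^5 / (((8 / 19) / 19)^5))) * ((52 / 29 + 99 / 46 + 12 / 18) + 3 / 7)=643827796617.16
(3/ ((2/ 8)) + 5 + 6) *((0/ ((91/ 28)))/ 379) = 0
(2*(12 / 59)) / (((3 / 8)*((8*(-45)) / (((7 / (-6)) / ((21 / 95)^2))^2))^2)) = 265368172515625 / 97567287202224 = 2.72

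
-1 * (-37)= 37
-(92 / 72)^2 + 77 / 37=5375 / 11988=0.45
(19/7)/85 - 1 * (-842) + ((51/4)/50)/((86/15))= 344712399/409360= 842.08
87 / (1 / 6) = 522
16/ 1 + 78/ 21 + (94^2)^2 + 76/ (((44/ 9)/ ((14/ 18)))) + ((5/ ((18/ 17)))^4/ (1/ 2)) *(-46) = 157680429902729/ 2020788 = 78029179.66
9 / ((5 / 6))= 54 / 5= 10.80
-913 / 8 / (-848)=913 / 6784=0.13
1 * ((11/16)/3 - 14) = -13.77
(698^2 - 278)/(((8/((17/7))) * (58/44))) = 45527581/406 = 112136.90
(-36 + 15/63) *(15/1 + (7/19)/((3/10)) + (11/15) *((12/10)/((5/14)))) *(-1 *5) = 100018931/29925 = 3342.32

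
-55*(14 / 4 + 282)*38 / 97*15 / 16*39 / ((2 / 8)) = -349066575 / 388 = -899656.12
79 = 79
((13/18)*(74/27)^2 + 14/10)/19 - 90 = -55872653/623295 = -89.64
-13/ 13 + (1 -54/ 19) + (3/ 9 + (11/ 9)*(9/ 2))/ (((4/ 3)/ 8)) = 611/ 19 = 32.16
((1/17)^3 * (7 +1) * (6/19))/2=24/93347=0.00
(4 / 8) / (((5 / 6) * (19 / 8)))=24 / 95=0.25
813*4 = 3252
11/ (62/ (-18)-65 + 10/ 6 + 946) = 99/ 7913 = 0.01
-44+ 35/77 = -479/11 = -43.55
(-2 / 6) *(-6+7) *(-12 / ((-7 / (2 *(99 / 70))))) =-396 / 245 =-1.62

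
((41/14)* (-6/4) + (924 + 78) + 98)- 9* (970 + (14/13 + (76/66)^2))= -337201703/44044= -7656.02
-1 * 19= -19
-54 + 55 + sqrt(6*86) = 1 + 2*sqrt(129) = 23.72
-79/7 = -11.29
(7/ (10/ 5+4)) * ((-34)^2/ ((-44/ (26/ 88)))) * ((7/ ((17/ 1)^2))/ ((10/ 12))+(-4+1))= 26.91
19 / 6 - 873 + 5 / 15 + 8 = -861.50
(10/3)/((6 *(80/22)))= 11/72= 0.15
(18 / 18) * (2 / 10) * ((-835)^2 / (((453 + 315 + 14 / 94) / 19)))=124524385 / 36103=3449.14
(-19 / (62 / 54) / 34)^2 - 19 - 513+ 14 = -575191319 / 1110916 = -517.76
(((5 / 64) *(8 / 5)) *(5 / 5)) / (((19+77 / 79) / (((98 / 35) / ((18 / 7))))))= 3871 / 568080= 0.01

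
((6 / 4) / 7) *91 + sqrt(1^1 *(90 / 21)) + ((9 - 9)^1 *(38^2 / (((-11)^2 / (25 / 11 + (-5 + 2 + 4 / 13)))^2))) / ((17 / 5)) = sqrt(210) / 7 + 39 / 2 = 21.57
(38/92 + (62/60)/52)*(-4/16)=-15533/143520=-0.11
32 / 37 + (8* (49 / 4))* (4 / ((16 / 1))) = 1877 / 74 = 25.36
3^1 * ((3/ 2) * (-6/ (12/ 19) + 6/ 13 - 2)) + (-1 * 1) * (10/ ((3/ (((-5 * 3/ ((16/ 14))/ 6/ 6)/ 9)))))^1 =-834617/ 16848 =-49.54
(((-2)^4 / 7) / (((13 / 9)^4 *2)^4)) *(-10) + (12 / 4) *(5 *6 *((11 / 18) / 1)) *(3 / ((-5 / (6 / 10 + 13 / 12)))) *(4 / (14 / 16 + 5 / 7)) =-289805164238425409606042 / 2072772737605605204715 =-139.82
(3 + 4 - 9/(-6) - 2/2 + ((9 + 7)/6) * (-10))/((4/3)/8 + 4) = -23/5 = -4.60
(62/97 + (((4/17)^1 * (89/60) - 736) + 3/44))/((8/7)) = -5599079801/8706720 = -643.08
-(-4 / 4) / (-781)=-1 / 781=-0.00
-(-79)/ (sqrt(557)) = 79 * sqrt(557)/ 557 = 3.35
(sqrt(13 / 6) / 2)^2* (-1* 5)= -65 / 24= -2.71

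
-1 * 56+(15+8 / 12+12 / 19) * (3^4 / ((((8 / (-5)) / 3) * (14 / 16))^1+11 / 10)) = 732274 / 361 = 2028.46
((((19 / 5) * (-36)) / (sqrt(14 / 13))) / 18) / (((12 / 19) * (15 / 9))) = -6.96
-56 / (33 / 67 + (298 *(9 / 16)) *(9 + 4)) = -30016 / 1168275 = -0.03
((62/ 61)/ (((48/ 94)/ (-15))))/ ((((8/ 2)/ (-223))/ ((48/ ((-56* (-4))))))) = 4873665/ 13664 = 356.68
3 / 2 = 1.50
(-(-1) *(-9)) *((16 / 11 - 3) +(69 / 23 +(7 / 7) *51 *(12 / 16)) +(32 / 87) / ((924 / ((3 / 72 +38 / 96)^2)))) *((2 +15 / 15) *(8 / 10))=-994839 / 1160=-857.62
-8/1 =-8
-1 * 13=-13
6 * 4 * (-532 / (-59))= 216.41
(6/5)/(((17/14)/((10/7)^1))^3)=9600/4913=1.95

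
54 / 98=27 / 49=0.55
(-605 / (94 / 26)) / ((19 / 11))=-86515 / 893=-96.88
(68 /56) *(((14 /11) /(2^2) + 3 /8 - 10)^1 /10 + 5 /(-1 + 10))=-50507 /110880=-0.46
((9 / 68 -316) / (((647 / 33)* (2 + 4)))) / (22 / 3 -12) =0.58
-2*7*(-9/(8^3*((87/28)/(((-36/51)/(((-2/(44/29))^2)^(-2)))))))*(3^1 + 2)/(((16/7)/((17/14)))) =-0.45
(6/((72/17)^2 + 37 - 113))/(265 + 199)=-867/3892960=-0.00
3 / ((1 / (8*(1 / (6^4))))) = 0.02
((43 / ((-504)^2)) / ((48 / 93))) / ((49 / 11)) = 14663 / 199148544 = 0.00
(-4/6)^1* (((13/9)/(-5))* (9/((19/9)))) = 78/95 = 0.82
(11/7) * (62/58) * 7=341/29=11.76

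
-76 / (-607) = 76 / 607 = 0.13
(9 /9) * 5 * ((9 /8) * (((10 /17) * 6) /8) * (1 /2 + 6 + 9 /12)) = 19575 /1088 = 17.99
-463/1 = -463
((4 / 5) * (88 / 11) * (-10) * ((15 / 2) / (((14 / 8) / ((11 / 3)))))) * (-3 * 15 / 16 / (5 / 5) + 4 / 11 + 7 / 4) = 702.86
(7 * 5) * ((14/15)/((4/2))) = 49/3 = 16.33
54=54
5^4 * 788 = 492500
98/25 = 3.92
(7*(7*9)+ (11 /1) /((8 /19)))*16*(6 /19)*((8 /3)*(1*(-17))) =-2032928 /19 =-106996.21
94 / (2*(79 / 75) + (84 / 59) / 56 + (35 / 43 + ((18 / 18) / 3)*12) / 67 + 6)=2396703900 / 209174639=11.46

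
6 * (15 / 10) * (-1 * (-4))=36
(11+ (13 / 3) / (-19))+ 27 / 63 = 11.20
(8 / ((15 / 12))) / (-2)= -3.20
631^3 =251239591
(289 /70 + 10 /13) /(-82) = -4457 /74620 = -0.06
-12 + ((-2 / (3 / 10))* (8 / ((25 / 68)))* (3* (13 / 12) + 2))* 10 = -7628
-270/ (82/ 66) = -8910/ 41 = -217.32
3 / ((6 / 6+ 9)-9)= 3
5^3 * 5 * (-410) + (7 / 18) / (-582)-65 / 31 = -83219406157 / 324756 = -256252.10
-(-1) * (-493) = -493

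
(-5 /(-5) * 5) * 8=40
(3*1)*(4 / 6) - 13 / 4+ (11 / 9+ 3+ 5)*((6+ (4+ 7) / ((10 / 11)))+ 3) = 34801 / 180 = 193.34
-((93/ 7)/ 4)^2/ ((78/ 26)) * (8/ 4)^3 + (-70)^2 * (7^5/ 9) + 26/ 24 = 9150449.44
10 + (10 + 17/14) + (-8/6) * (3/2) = 269/14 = 19.21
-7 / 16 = -0.44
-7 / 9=-0.78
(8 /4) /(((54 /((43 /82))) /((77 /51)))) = 3311 /112914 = 0.03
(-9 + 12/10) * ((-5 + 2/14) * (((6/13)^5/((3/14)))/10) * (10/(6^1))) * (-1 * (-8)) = 705024/142805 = 4.94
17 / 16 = 1.06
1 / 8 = 0.12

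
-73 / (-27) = 73 / 27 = 2.70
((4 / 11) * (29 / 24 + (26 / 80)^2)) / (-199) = -6307 / 2626800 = -0.00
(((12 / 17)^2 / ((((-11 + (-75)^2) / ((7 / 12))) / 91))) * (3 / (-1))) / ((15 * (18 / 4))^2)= -728 / 234675225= -0.00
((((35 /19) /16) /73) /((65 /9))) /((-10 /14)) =-441 /1442480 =-0.00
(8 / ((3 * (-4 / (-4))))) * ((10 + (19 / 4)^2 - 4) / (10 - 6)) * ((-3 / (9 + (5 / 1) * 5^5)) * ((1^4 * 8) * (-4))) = 914 / 7817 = 0.12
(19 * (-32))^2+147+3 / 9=1109434 / 3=369811.33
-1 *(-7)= 7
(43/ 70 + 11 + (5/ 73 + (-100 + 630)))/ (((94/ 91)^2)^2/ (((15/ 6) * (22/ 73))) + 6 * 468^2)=298281379743347/ 723643341715765088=0.00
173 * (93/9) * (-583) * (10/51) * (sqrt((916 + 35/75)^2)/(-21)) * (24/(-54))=-343854150904/86751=-3963690.92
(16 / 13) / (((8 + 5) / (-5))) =-80 / 169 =-0.47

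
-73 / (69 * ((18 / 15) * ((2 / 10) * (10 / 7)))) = -2555 / 828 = -3.09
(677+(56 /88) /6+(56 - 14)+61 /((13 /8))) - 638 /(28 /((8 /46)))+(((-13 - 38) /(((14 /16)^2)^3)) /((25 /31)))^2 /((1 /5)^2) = 3394819814556785090939 /6828599040613350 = 497147.33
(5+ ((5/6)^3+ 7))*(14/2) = 19019/216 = 88.05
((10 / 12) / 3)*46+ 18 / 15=629 / 45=13.98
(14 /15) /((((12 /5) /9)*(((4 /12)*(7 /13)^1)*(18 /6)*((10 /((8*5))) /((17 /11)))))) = 442 /11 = 40.18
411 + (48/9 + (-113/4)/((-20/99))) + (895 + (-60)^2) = 1212281/240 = 5051.17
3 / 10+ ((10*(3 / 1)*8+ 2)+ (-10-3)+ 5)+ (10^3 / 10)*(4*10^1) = 4234.30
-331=-331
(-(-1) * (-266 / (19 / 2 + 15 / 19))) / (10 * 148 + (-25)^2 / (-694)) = -7014952 / 401359545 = -0.02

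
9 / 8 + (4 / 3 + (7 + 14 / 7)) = 275 / 24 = 11.46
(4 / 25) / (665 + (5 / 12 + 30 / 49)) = 2352 / 9790625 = 0.00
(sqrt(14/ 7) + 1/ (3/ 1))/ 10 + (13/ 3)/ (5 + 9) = sqrt(2)/ 10 + 12/ 35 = 0.48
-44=-44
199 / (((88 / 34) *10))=3383 / 440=7.69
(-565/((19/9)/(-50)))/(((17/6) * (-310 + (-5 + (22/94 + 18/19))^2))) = -2134225350/133495951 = -15.99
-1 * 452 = -452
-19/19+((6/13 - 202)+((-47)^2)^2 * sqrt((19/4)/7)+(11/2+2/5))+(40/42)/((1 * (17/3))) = 4019462.57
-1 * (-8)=8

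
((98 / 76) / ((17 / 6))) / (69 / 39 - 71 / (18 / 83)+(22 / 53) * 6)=-1823094 / 1294405381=-0.00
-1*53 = -53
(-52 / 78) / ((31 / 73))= -146 / 93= -1.57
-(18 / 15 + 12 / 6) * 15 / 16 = -3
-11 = -11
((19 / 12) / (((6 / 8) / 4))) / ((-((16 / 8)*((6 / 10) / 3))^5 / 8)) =-59375 / 9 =-6597.22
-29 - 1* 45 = -74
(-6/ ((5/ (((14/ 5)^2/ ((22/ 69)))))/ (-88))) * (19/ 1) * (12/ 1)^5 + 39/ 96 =49105056302681/ 4000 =12276264075.67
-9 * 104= -936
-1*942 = -942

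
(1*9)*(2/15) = 6/5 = 1.20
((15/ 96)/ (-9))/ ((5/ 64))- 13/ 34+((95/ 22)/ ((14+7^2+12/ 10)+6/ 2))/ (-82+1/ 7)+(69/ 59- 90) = -54278920601/ 606903264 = -89.44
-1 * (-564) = 564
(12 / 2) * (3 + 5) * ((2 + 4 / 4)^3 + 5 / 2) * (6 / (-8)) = -1062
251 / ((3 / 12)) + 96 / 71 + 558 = 110998 / 71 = 1563.35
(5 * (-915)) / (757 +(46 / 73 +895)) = -111325 / 40214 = -2.77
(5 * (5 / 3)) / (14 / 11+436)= 55 / 2886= 0.02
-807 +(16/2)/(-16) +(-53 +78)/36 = -29045/36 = -806.81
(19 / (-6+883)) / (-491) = -19 / 430607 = -0.00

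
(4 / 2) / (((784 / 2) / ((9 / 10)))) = 0.00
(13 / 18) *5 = 65 / 18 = 3.61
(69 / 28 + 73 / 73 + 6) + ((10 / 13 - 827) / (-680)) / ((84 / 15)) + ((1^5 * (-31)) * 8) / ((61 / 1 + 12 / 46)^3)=1340468695931805 / 138475605029216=9.68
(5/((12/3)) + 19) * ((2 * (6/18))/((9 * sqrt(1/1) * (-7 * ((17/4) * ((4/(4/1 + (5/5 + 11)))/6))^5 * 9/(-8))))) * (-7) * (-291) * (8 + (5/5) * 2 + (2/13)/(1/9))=468219617869824/18458141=25366564.16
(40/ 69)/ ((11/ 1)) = 40/ 759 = 0.05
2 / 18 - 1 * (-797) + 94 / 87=208328 / 261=798.19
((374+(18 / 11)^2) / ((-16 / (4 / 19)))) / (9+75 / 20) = -45578 / 117249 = -0.39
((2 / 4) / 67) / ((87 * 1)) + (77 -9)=792745 / 11658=68.00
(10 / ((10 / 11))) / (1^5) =11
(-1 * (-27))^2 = 729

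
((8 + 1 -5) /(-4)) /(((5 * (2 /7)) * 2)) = -7 /20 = -0.35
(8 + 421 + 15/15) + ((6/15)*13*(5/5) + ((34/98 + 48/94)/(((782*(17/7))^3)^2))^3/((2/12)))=18998731672433728256487164020512627380881671558639623598699242138785763592755226409/43655173879673088824648814385369088650922958544668252754364063739296331626577920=435.20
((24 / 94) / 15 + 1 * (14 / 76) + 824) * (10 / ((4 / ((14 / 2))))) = 51520819 / 3572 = 14423.52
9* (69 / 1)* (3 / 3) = 621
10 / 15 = 2 / 3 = 0.67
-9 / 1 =-9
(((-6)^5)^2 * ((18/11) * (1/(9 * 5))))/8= 15116544/55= 274846.25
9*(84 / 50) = 378 / 25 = 15.12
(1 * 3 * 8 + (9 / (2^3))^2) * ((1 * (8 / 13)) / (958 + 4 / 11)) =0.02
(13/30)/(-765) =-13/22950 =-0.00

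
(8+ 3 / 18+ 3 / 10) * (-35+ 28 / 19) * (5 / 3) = -80899 / 171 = -473.09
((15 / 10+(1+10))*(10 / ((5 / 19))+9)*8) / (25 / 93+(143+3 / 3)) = 437100 / 13417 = 32.58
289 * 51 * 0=0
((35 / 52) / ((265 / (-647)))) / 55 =-4529 / 151580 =-0.03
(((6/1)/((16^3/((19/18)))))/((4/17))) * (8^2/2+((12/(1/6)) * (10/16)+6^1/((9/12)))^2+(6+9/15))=18.71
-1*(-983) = 983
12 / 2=6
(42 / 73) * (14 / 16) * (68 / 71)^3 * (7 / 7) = 11555376 / 26127503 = 0.44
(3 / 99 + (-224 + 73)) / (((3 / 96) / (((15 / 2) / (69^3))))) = -0.11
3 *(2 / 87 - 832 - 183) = -88303 / 29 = -3044.93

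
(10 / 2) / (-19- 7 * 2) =-5 / 33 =-0.15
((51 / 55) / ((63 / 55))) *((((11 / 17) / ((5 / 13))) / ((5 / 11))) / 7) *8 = 12584 / 3675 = 3.42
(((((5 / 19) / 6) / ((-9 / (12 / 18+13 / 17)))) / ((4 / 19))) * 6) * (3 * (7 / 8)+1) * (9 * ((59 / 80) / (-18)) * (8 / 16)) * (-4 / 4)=-124903 / 940032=-0.13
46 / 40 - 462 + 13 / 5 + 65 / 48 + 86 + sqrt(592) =-17803 / 48 + 4 * sqrt(37) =-346.56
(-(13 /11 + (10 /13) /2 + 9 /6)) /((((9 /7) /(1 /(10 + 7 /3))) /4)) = -12278 /15873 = -0.77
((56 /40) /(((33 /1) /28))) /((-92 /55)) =-49 /69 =-0.71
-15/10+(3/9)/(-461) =-4151/2766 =-1.50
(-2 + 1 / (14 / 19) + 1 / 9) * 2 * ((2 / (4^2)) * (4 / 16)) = -67 / 2016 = -0.03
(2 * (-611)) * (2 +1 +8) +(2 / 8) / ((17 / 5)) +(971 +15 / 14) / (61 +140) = -1285607051 / 95676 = -13437.09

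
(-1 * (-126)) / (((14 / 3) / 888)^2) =31936032 / 7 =4562290.29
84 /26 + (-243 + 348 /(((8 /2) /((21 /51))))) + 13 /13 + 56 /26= -44375 /221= -200.79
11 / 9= 1.22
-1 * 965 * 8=-7720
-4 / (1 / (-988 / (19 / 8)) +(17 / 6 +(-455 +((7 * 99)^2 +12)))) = -4992 / 598801421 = -0.00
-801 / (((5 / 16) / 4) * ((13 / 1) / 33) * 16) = -105732 / 65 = -1626.65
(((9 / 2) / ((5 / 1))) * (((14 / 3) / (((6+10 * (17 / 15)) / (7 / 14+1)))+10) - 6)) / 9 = 229 / 520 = 0.44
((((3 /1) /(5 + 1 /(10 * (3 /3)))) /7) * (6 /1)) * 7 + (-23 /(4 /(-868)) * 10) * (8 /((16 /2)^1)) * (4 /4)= 848530 /17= 49913.53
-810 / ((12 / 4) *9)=-30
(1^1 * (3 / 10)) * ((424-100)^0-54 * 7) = -1131 / 10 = -113.10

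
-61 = -61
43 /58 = 0.74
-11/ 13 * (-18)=198/ 13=15.23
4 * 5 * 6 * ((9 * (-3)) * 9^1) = -29160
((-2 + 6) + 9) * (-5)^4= 8125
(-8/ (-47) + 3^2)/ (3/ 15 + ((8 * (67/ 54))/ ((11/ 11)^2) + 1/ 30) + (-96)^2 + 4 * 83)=116370/ 121293041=0.00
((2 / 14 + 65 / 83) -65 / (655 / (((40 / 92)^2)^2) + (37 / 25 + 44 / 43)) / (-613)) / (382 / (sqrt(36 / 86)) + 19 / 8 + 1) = -1010769494089050288 / 112739986377090014321687 + 19067355394667516544*sqrt(86) / 112739986377090014321687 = 0.00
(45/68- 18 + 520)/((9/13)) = 444353/612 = 726.07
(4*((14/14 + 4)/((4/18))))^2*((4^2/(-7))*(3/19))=-388800/133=-2923.31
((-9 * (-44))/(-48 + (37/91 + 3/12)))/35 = -20592/86165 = -0.24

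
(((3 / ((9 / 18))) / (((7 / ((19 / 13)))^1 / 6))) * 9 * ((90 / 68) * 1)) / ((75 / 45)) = 83106 / 1547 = 53.72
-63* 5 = -315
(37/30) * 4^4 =4736/15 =315.73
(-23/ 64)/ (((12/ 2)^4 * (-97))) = 23/ 8045568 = 0.00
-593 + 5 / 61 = -36168 / 61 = -592.92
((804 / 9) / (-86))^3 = -2406104 / 2146689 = -1.12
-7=-7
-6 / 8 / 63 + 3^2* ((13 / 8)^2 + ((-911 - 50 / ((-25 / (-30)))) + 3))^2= 721439286797 / 86016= 8387268.49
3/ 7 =0.43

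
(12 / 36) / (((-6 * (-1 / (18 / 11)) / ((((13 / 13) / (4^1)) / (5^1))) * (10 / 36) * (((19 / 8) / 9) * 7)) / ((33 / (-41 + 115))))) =0.00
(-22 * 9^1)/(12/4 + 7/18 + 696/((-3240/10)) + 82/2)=-10692/2281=-4.69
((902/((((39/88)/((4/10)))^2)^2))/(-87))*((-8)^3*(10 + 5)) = 443125935898624/8386223625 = 52839.75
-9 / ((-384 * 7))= 0.00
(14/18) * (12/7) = 4/3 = 1.33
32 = 32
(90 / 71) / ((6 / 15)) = 225 / 71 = 3.17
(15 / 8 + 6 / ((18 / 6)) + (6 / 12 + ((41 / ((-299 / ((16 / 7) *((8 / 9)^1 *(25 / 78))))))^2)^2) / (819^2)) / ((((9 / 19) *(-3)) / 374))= -1019.84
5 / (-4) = -5 / 4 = -1.25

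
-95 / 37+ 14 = 423 / 37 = 11.43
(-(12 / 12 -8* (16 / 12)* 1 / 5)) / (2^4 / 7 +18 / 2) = 119 / 1185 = 0.10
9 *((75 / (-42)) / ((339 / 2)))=-75 / 791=-0.09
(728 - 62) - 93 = 573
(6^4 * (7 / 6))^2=2286144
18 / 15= 6 / 5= 1.20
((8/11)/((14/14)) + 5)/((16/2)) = 63/88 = 0.72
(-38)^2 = 1444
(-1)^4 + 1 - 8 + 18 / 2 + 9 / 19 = 3.47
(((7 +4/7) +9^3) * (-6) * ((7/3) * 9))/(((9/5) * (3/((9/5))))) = -30936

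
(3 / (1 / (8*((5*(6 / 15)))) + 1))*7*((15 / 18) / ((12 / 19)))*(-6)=-156.47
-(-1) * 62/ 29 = 62/ 29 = 2.14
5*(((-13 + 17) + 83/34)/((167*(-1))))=-1095/5678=-0.19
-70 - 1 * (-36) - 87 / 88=-3079 / 88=-34.99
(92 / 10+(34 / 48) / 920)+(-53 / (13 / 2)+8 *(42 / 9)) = 3672223 / 95680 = 38.38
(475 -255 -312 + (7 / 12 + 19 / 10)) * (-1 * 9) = 16113 / 20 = 805.65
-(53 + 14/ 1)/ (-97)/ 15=67/ 1455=0.05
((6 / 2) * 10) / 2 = 15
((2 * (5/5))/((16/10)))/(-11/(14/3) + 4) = 35/46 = 0.76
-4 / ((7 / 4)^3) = -0.75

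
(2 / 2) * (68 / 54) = 34 / 27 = 1.26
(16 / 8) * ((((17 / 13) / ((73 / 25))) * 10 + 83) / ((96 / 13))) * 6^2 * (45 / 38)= 11207295 / 11096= 1010.03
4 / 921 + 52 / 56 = 0.93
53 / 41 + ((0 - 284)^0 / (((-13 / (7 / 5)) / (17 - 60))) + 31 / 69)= 1171849 / 183885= 6.37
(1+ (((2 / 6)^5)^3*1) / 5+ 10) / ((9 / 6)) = 1578379772 / 215233605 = 7.33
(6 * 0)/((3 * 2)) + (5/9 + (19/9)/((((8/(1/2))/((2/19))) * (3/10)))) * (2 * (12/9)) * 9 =14.44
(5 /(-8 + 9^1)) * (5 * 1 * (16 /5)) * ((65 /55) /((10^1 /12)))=1248 /11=113.45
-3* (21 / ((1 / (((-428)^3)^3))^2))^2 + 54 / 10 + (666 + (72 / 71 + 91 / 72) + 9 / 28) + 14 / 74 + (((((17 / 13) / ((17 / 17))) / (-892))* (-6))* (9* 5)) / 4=-684879807414053234840222642840853406727587883133882674221630096560022715306370418032053891248257095735590123 / 9595747980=-71373259160361278562906010000000000000000000000000000000000000000000000000000000000000000000000000.00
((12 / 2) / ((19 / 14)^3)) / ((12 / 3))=4116 / 6859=0.60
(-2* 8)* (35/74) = -280/37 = -7.57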